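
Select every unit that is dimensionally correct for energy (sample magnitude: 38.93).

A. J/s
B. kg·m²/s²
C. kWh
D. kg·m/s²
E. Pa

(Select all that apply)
B, C

energy has SI base units: kg * m^2 / s^2

Checking each option against kg * m^2 / s^2:
  A. J/s: ✗ does not match
  B. kg·m²/s²: ✓ matches
  C. kWh: ✓ matches
  D. kg·m/s²: ✗ does not match
  E. Pa: ✗ does not match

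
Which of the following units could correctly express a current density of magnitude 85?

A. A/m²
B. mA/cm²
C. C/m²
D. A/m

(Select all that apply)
A, B

current density has SI base units: A / m^2

Checking each option against A / m^2:
  A. A/m²: ✓ matches
  B. mA/cm²: ✓ matches
  C. C/m²: ✗ does not match
  D. A/m: ✗ does not match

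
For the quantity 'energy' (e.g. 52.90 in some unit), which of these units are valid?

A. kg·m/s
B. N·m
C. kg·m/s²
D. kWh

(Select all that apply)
B, D

energy has SI base units: kg * m^2 / s^2

Checking each option against kg * m^2 / s^2:
  A. kg·m/s: ✗ does not match
  B. N·m: ✓ matches
  C. kg·m/s²: ✗ does not match
  D. kWh: ✓ matches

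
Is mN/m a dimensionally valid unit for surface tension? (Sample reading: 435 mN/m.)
Yes

surface tension has SI base units: kg / s^2
mN/m reduces to the same SI base units, so it is a valid unit for surface tension.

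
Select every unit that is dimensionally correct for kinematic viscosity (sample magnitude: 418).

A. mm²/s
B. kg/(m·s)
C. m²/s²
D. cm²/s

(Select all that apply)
A, D

kinematic viscosity has SI base units: m^2 / s

Checking each option against m^2 / s:
  A. mm²/s: ✓ matches
  B. kg/(m·s): ✗ does not match
  C. m²/s²: ✗ does not match
  D. cm²/s: ✓ matches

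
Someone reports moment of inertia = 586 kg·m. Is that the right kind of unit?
No

moment of inertia has SI base units: kg * m^2
kg·m does NOT reduce to kg * m^2; a valid unit for moment of inertia would be e.g. kg·m².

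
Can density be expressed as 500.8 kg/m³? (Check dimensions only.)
Yes

density has SI base units: kg / m^3
kg/m³ reduces to the same SI base units, so it is a valid unit for density.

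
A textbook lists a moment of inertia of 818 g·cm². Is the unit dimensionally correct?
Yes

moment of inertia has SI base units: kg * m^2
g·cm² reduces to the same SI base units, so it is a valid unit for moment of inertia.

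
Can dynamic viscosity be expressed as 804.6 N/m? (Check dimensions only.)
No

dynamic viscosity has SI base units: kg / (m * s)
N/m does NOT reduce to kg / (m * s); a valid unit for dynamic viscosity would be e.g. Pa·s.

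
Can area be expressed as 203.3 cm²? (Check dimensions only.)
Yes

area has SI base units: m^2
cm² reduces to the same SI base units, so it is a valid unit for area.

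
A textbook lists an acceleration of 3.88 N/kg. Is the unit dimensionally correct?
Yes

acceleration has SI base units: m / s^2
N/kg reduces to the same SI base units, so it is a valid unit for acceleration.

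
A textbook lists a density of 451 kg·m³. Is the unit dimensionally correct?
No

density has SI base units: kg / m^3
kg·m³ does NOT reduce to kg / m^3; a valid unit for density would be e.g. kg/m³.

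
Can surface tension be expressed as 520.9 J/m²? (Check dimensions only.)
Yes

surface tension has SI base units: kg / s^2
J/m² reduces to the same SI base units, so it is a valid unit for surface tension.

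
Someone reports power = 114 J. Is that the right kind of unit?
No

power has SI base units: kg * m^2 / s^3
J does NOT reduce to kg * m^2 / s^3; a valid unit for power would be e.g. W.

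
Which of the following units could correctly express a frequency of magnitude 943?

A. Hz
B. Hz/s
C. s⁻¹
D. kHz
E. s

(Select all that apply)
A, C, D

frequency has SI base units: 1 / s

Checking each option against 1 / s:
  A. Hz: ✓ matches
  B. Hz/s: ✗ does not match
  C. s⁻¹: ✓ matches
  D. kHz: ✓ matches
  E. s: ✗ does not match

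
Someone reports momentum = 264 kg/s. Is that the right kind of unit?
No

momentum has SI base units: kg * m / s
kg/s does NOT reduce to kg * m / s; a valid unit for momentum would be e.g. kg·m/s.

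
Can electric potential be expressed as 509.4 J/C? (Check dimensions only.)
Yes

electric potential has SI base units: kg * m^2 / (A * s^3)
J/C reduces to the same SI base units, so it is a valid unit for electric potential.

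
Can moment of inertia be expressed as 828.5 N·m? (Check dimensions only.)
No

moment of inertia has SI base units: kg * m^2
N·m does NOT reduce to kg * m^2; a valid unit for moment of inertia would be e.g. kg·m².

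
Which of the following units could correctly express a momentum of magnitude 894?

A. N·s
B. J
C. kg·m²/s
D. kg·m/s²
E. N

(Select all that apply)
A

momentum has SI base units: kg * m / s

Checking each option against kg * m / s:
  A. N·s: ✓ matches
  B. J: ✗ does not match
  C. kg·m²/s: ✗ does not match
  D. kg·m/s²: ✗ does not match
  E. N: ✗ does not match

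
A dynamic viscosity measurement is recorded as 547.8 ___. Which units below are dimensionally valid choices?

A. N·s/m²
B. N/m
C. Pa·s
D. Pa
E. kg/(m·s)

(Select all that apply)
A, C, E

dynamic viscosity has SI base units: kg / (m * s)

Checking each option against kg / (m * s):
  A. N·s/m²: ✓ matches
  B. N/m: ✗ does not match
  C. Pa·s: ✓ matches
  D. Pa: ✗ does not match
  E. kg/(m·s): ✓ matches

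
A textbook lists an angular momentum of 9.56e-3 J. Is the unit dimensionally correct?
No

angular momentum has SI base units: kg * m^2 / s
J does NOT reduce to kg * m^2 / s; a valid unit for angular momentum would be e.g. kg·m²/s.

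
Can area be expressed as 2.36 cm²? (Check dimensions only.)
Yes

area has SI base units: m^2
cm² reduces to the same SI base units, so it is a valid unit for area.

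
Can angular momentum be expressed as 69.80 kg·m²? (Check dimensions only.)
No

angular momentum has SI base units: kg * m^2 / s
kg·m² does NOT reduce to kg * m^2 / s; a valid unit for angular momentum would be e.g. kg·m²/s.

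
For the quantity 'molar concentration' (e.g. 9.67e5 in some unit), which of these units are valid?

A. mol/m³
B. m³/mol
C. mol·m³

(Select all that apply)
A

molar concentration has SI base units: mol / m^3

Checking each option against mol / m^3:
  A. mol/m³: ✓ matches
  B. m³/mol: ✗ does not match
  C. mol·m³: ✗ does not match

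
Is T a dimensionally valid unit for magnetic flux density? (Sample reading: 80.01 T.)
Yes

magnetic flux density has SI base units: kg / (A * s^2)
T reduces to the same SI base units, so it is a valid unit for magnetic flux density.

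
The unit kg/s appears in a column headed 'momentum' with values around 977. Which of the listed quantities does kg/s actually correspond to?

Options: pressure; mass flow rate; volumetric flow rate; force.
mass flow rate

momentum should have units dimensionally equivalent to kg * m / s (e.g. kg·m/s).
The given unit 'kg/s' reduces to kg / s. Of the listed options, that is the dimensionality of mass flow rate.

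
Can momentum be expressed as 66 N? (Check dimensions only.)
No

momentum has SI base units: kg * m / s
N does NOT reduce to kg * m / s; a valid unit for momentum would be e.g. kg·m/s.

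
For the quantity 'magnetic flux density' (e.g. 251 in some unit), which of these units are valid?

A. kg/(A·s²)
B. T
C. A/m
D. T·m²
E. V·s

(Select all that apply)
A, B

magnetic flux density has SI base units: kg / (A * s^2)

Checking each option against kg / (A * s^2):
  A. kg/(A·s²): ✓ matches
  B. T: ✓ matches
  C. A/m: ✗ does not match
  D. T·m²: ✗ does not match
  E. V·s: ✗ does not match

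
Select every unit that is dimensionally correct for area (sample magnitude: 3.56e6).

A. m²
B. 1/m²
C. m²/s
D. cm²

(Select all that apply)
A, D

area has SI base units: m^2

Checking each option against m^2:
  A. m²: ✓ matches
  B. 1/m²: ✗ does not match
  C. m²/s: ✗ does not match
  D. cm²: ✓ matches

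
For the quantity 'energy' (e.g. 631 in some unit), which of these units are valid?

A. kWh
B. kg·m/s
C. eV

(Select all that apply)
A, C

energy has SI base units: kg * m^2 / s^2

Checking each option against kg * m^2 / s^2:
  A. kWh: ✓ matches
  B. kg·m/s: ✗ does not match
  C. eV: ✓ matches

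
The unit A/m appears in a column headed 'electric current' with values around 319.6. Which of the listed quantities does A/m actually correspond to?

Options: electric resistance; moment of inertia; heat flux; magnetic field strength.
magnetic field strength

electric current should have units dimensionally equivalent to A (e.g. A).
The given unit 'A/m' reduces to A / m. Of the listed options, that is the dimensionality of magnetic field strength.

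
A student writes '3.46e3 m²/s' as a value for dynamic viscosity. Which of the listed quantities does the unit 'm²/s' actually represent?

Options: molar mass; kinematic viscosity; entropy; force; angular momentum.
kinematic viscosity

dynamic viscosity should have units dimensionally equivalent to kg / (m * s) (e.g. Pa·s).
The given unit 'm²/s' reduces to m^2 / s. Of the listed options, that is the dimensionality of kinematic viscosity.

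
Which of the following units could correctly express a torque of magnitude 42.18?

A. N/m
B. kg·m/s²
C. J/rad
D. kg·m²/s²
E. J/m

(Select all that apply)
C, D

torque has SI base units: kg * m^2 / s^2

Checking each option against kg * m^2 / s^2:
  A. N/m: ✗ does not match
  B. kg·m/s²: ✗ does not match
  C. J/rad: ✓ matches
  D. kg·m²/s²: ✓ matches
  E. J/m: ✗ does not match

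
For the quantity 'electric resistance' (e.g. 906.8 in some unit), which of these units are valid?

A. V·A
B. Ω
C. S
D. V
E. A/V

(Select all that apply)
B

electric resistance has SI base units: kg * m^2 / (A^2 * s^3)

Checking each option against kg * m^2 / (A^2 * s^3):
  A. V·A: ✗ does not match
  B. Ω: ✓ matches
  C. S: ✗ does not match
  D. V: ✗ does not match
  E. A/V: ✗ does not match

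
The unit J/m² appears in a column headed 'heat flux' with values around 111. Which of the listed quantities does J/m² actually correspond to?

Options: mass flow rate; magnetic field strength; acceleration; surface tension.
surface tension

heat flux should have units dimensionally equivalent to kg / s^3 (e.g. W/m²).
The given unit 'J/m²' reduces to kg / s^2. Of the listed options, that is the dimensionality of surface tension.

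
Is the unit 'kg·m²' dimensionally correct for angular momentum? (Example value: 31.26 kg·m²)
No

angular momentum has SI base units: kg * m^2 / s
kg·m² does NOT reduce to kg * m^2 / s; a valid unit for angular momentum would be e.g. kg·m²/s.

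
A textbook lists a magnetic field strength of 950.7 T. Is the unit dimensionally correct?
No

magnetic field strength has SI base units: A / m
T does NOT reduce to A / m; a valid unit for magnetic field strength would be e.g. A/m.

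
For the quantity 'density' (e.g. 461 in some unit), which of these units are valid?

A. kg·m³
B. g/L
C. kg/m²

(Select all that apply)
B

density has SI base units: kg / m^3

Checking each option against kg / m^3:
  A. kg·m³: ✗ does not match
  B. g/L: ✓ matches
  C. kg/m²: ✗ does not match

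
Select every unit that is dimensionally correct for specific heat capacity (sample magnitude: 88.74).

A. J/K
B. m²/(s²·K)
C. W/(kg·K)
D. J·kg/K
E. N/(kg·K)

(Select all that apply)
B

specific heat capacity has SI base units: m^2 / (s^2 * K)

Checking each option against m^2 / (s^2 * K):
  A. J/K: ✗ does not match
  B. m²/(s²·K): ✓ matches
  C. W/(kg·K): ✗ does not match
  D. J·kg/K: ✗ does not match
  E. N/(kg·K): ✗ does not match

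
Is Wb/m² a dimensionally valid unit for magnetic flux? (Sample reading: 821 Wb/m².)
No

magnetic flux has SI base units: kg * m^2 / (A * s^2)
Wb/m² does NOT reduce to kg * m^2 / (A * s^2); a valid unit for magnetic flux would be e.g. Wb.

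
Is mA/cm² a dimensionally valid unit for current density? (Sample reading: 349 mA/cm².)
Yes

current density has SI base units: A / m^2
mA/cm² reduces to the same SI base units, so it is a valid unit for current density.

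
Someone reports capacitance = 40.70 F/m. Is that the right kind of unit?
No

capacitance has SI base units: A^2 * s^4 / (kg * m^2)
F/m does NOT reduce to A^2 * s^4 / (kg * m^2); a valid unit for capacitance would be e.g. F.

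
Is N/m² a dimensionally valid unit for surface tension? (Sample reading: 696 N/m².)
No

surface tension has SI base units: kg / s^2
N/m² does NOT reduce to kg / s^2; a valid unit for surface tension would be e.g. N/m.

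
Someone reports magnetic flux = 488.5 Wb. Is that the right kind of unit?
Yes

magnetic flux has SI base units: kg * m^2 / (A * s^2)
Wb reduces to the same SI base units, so it is a valid unit for magnetic flux.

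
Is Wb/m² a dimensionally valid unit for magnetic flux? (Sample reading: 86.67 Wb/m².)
No

magnetic flux has SI base units: kg * m^2 / (A * s^2)
Wb/m² does NOT reduce to kg * m^2 / (A * s^2); a valid unit for magnetic flux would be e.g. Wb.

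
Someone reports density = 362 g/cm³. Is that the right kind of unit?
Yes

density has SI base units: kg / m^3
g/cm³ reduces to the same SI base units, so it is a valid unit for density.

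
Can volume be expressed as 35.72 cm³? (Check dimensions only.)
Yes

volume has SI base units: m^3
cm³ reduces to the same SI base units, so it is a valid unit for volume.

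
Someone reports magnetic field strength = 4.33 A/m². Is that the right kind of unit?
No

magnetic field strength has SI base units: A / m
A/m² does NOT reduce to A / m; a valid unit for magnetic field strength would be e.g. A/m.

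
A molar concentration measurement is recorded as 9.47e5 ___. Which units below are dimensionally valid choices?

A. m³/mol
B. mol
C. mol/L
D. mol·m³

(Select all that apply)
C

molar concentration has SI base units: mol / m^3

Checking each option against mol / m^3:
  A. m³/mol: ✗ does not match
  B. mol: ✗ does not match
  C. mol/L: ✓ matches
  D. mol·m³: ✗ does not match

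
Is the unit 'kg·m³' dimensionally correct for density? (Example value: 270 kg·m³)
No

density has SI base units: kg / m^3
kg·m³ does NOT reduce to kg / m^3; a valid unit for density would be e.g. kg/m³.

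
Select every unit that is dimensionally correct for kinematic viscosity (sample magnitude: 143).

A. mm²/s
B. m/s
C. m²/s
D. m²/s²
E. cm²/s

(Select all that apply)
A, C, E

kinematic viscosity has SI base units: m^2 / s

Checking each option against m^2 / s:
  A. mm²/s: ✓ matches
  B. m/s: ✗ does not match
  C. m²/s: ✓ matches
  D. m²/s²: ✗ does not match
  E. cm²/s: ✓ matches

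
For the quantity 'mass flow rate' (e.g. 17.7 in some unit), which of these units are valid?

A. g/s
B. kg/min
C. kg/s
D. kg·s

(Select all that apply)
A, B, C

mass flow rate has SI base units: kg / s

Checking each option against kg / s:
  A. g/s: ✓ matches
  B. kg/min: ✓ matches
  C. kg/s: ✓ matches
  D. kg·s: ✗ does not match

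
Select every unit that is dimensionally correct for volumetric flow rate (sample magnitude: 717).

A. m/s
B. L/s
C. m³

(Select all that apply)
B

volumetric flow rate has SI base units: m^3 / s

Checking each option against m^3 / s:
  A. m/s: ✗ does not match
  B. L/s: ✓ matches
  C. m³: ✗ does not match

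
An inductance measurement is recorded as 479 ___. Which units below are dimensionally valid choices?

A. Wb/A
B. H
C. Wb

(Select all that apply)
A, B

inductance has SI base units: kg * m^2 / (A^2 * s^2)

Checking each option against kg * m^2 / (A^2 * s^2):
  A. Wb/A: ✓ matches
  B. H: ✓ matches
  C. Wb: ✗ does not match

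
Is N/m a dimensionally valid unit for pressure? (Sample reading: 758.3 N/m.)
No

pressure has SI base units: kg / (m * s^2)
N/m does NOT reduce to kg / (m * s^2); a valid unit for pressure would be e.g. Pa.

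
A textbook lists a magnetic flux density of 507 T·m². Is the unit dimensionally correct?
No

magnetic flux density has SI base units: kg / (A * s^2)
T·m² does NOT reduce to kg / (A * s^2); a valid unit for magnetic flux density would be e.g. T.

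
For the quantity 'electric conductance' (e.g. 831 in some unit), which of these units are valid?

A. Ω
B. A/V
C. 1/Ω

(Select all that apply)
B, C

electric conductance has SI base units: A^2 * s^3 / (kg * m^2)

Checking each option against A^2 * s^3 / (kg * m^2):
  A. Ω: ✗ does not match
  B. A/V: ✓ matches
  C. 1/Ω: ✓ matches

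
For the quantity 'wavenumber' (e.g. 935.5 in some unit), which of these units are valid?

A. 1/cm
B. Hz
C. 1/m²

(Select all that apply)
A

wavenumber has SI base units: 1 / m

Checking each option against 1 / m:
  A. 1/cm: ✓ matches
  B. Hz: ✗ does not match
  C. 1/m²: ✗ does not match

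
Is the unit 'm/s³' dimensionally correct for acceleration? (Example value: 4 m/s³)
No

acceleration has SI base units: m / s^2
m/s³ does NOT reduce to m / s^2; a valid unit for acceleration would be e.g. m/s².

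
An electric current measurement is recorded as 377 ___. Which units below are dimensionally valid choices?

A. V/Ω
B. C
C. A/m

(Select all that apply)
A

electric current has SI base units: A

Checking each option against A:
  A. V/Ω: ✓ matches
  B. C: ✗ does not match
  C. A/m: ✗ does not match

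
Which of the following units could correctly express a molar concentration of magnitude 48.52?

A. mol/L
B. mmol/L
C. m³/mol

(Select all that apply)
A, B

molar concentration has SI base units: mol / m^3

Checking each option against mol / m^3:
  A. mol/L: ✓ matches
  B. mmol/L: ✓ matches
  C. m³/mol: ✗ does not match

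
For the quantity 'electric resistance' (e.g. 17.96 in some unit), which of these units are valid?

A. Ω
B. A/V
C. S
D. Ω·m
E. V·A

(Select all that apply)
A

electric resistance has SI base units: kg * m^2 / (A^2 * s^3)

Checking each option against kg * m^2 / (A^2 * s^3):
  A. Ω: ✓ matches
  B. A/V: ✗ does not match
  C. S: ✗ does not match
  D. Ω·m: ✗ does not match
  E. V·A: ✗ does not match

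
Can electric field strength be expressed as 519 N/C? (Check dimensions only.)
Yes

electric field strength has SI base units: kg * m / (A * s^3)
N/C reduces to the same SI base units, so it is a valid unit for electric field strength.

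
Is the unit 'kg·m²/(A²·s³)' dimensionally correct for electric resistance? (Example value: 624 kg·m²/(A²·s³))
Yes

electric resistance has SI base units: kg * m^2 / (A^2 * s^3)
kg·m²/(A²·s³) reduces to the same SI base units, so it is a valid unit for electric resistance.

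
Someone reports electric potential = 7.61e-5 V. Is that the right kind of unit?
Yes

electric potential has SI base units: kg * m^2 / (A * s^3)
V reduces to the same SI base units, so it is a valid unit for electric potential.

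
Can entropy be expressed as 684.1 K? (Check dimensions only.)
No

entropy has SI base units: kg * m^2 / (s^2 * K)
K does NOT reduce to kg * m^2 / (s^2 * K); a valid unit for entropy would be e.g. J/K.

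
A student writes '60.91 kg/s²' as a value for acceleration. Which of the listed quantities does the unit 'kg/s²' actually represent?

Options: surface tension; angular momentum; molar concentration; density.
surface tension

acceleration should have units dimensionally equivalent to m / s^2 (e.g. m/s²).
The given unit 'kg/s²' reduces to kg / s^2. Of the listed options, that is the dimensionality of surface tension.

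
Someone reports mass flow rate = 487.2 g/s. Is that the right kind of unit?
Yes

mass flow rate has SI base units: kg / s
g/s reduces to the same SI base units, so it is a valid unit for mass flow rate.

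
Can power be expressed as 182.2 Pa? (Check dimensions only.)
No

power has SI base units: kg * m^2 / s^3
Pa does NOT reduce to kg * m^2 / s^3; a valid unit for power would be e.g. W.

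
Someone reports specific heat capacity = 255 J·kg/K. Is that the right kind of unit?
No

specific heat capacity has SI base units: m^2 / (s^2 * K)
J·kg/K does NOT reduce to m^2 / (s^2 * K); a valid unit for specific heat capacity would be e.g. J/(kg·K).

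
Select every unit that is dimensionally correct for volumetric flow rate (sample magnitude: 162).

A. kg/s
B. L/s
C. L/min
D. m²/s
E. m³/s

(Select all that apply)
B, C, E

volumetric flow rate has SI base units: m^3 / s

Checking each option against m^3 / s:
  A. kg/s: ✗ does not match
  B. L/s: ✓ matches
  C. L/min: ✓ matches
  D. m²/s: ✗ does not match
  E. m³/s: ✓ matches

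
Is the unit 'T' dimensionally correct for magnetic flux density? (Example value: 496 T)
Yes

magnetic flux density has SI base units: kg / (A * s^2)
T reduces to the same SI base units, so it is a valid unit for magnetic flux density.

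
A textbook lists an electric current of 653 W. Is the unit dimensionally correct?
No

electric current has SI base units: A
W does NOT reduce to A; a valid unit for electric current would be e.g. A.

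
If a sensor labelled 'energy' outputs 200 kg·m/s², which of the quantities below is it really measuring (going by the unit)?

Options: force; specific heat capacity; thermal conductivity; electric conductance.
force

energy should have units dimensionally equivalent to kg * m^2 / s^2 (e.g. J).
The given unit 'kg·m/s²' reduces to kg * m / s^2. Of the listed options, that is the dimensionality of force.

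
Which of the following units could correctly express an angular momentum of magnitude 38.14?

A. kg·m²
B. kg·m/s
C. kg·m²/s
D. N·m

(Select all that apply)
C

angular momentum has SI base units: kg * m^2 / s

Checking each option against kg * m^2 / s:
  A. kg·m²: ✗ does not match
  B. kg·m/s: ✗ does not match
  C. kg·m²/s: ✓ matches
  D. N·m: ✗ does not match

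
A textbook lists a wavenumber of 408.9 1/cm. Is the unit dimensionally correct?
Yes

wavenumber has SI base units: 1 / m
1/cm reduces to the same SI base units, so it is a valid unit for wavenumber.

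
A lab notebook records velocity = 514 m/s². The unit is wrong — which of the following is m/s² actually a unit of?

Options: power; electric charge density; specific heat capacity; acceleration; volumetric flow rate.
acceleration

velocity should have units dimensionally equivalent to m / s (e.g. m/s).
The given unit 'm/s²' reduces to m / s^2. Of the listed options, that is the dimensionality of acceleration.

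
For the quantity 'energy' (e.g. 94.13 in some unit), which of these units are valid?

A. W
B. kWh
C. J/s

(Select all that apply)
B

energy has SI base units: kg * m^2 / s^2

Checking each option against kg * m^2 / s^2:
  A. W: ✗ does not match
  B. kWh: ✓ matches
  C. J/s: ✗ does not match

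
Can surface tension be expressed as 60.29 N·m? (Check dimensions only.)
No

surface tension has SI base units: kg / s^2
N·m does NOT reduce to kg / s^2; a valid unit for surface tension would be e.g. N/m.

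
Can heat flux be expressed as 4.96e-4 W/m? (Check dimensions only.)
No

heat flux has SI base units: kg / s^3
W/m does NOT reduce to kg / s^3; a valid unit for heat flux would be e.g. W/m².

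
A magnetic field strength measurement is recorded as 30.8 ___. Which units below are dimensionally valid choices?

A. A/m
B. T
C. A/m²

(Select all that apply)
A

magnetic field strength has SI base units: A / m

Checking each option against A / m:
  A. A/m: ✓ matches
  B. T: ✗ does not match
  C. A/m²: ✗ does not match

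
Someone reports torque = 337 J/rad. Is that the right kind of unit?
Yes

torque has SI base units: kg * m^2 / s^2
J/rad reduces to the same SI base units, so it is a valid unit for torque.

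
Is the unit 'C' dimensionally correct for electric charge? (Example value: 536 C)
Yes

electric charge has SI base units: A * s
C reduces to the same SI base units, so it is a valid unit for electric charge.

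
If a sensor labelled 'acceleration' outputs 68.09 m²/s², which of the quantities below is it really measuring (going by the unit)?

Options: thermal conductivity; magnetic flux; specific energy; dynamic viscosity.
specific energy

acceleration should have units dimensionally equivalent to m / s^2 (e.g. m/s²).
The given unit 'm²/s²' reduces to m^2 / s^2. Of the listed options, that is the dimensionality of specific energy.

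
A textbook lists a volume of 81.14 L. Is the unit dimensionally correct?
Yes

volume has SI base units: m^3
L reduces to the same SI base units, so it is a valid unit for volume.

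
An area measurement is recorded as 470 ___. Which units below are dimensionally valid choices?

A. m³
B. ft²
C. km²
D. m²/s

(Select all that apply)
B, C

area has SI base units: m^2

Checking each option against m^2:
  A. m³: ✗ does not match
  B. ft²: ✓ matches
  C. km²: ✓ matches
  D. m²/s: ✗ does not match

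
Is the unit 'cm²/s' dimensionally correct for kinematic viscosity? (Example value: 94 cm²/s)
Yes

kinematic viscosity has SI base units: m^2 / s
cm²/s reduces to the same SI base units, so it is a valid unit for kinematic viscosity.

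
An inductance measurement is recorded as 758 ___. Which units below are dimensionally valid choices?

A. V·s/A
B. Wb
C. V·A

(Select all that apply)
A

inductance has SI base units: kg * m^2 / (A^2 * s^2)

Checking each option against kg * m^2 / (A^2 * s^2):
  A. V·s/A: ✓ matches
  B. Wb: ✗ does not match
  C. V·A: ✗ does not match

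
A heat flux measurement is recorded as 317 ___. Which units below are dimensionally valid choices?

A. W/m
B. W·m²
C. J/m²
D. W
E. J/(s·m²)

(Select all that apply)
E

heat flux has SI base units: kg / s^3

Checking each option against kg / s^3:
  A. W/m: ✗ does not match
  B. W·m²: ✗ does not match
  C. J/m²: ✗ does not match
  D. W: ✗ does not match
  E. J/(s·m²): ✓ matches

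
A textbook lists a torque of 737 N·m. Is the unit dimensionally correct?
Yes

torque has SI base units: kg * m^2 / s^2
N·m reduces to the same SI base units, so it is a valid unit for torque.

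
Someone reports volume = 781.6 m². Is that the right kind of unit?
No

volume has SI base units: m^3
m² does NOT reduce to m^3; a valid unit for volume would be e.g. m³.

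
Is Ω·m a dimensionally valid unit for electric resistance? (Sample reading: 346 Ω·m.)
No

electric resistance has SI base units: kg * m^2 / (A^2 * s^3)
Ω·m does NOT reduce to kg * m^2 / (A^2 * s^3); a valid unit for electric resistance would be e.g. Ω.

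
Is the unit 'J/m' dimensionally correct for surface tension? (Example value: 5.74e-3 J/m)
No

surface tension has SI base units: kg / s^2
J/m does NOT reduce to kg / s^2; a valid unit for surface tension would be e.g. N/m.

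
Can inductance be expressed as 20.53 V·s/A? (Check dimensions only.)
Yes

inductance has SI base units: kg * m^2 / (A^2 * s^2)
V·s/A reduces to the same SI base units, so it is a valid unit for inductance.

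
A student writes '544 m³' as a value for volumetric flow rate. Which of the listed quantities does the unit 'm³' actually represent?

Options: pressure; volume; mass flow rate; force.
volume

volumetric flow rate should have units dimensionally equivalent to m^3 / s (e.g. m³/s).
The given unit 'm³' reduces to m^3. Of the listed options, that is the dimensionality of volume.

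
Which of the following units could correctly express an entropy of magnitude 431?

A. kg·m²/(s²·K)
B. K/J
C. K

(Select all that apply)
A

entropy has SI base units: kg * m^2 / (s^2 * K)

Checking each option against kg * m^2 / (s^2 * K):
  A. kg·m²/(s²·K): ✓ matches
  B. K/J: ✗ does not match
  C. K: ✗ does not match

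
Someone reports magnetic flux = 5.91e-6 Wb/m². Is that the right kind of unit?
No

magnetic flux has SI base units: kg * m^2 / (A * s^2)
Wb/m² does NOT reduce to kg * m^2 / (A * s^2); a valid unit for magnetic flux would be e.g. Wb.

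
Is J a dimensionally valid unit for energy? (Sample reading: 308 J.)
Yes

energy has SI base units: kg * m^2 / s^2
J reduces to the same SI base units, so it is a valid unit for energy.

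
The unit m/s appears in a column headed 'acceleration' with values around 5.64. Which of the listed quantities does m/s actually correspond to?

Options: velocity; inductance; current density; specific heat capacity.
velocity

acceleration should have units dimensionally equivalent to m / s^2 (e.g. m/s²).
The given unit 'm/s' reduces to m / s. Of the listed options, that is the dimensionality of velocity.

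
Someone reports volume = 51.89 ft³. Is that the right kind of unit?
Yes

volume has SI base units: m^3
ft³ reduces to the same SI base units, so it is a valid unit for volume.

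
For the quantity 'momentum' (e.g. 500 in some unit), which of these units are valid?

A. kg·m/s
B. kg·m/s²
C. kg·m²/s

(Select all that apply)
A

momentum has SI base units: kg * m / s

Checking each option against kg * m / s:
  A. kg·m/s: ✓ matches
  B. kg·m/s²: ✗ does not match
  C. kg·m²/s: ✗ does not match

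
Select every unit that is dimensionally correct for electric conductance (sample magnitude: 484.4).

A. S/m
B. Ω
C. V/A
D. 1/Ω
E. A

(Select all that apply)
D

electric conductance has SI base units: A^2 * s^3 / (kg * m^2)

Checking each option against A^2 * s^3 / (kg * m^2):
  A. S/m: ✗ does not match
  B. Ω: ✗ does not match
  C. V/A: ✗ does not match
  D. 1/Ω: ✓ matches
  E. A: ✗ does not match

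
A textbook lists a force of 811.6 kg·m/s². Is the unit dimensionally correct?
Yes

force has SI base units: kg * m / s^2
kg·m/s² reduces to the same SI base units, so it is a valid unit for force.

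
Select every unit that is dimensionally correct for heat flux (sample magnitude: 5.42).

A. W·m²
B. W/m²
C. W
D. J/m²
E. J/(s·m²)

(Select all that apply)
B, E

heat flux has SI base units: kg / s^3

Checking each option against kg / s^3:
  A. W·m²: ✗ does not match
  B. W/m²: ✓ matches
  C. W: ✗ does not match
  D. J/m²: ✗ does not match
  E. J/(s·m²): ✓ matches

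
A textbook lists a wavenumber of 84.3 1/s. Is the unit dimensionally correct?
No

wavenumber has SI base units: 1 / m
1/s does NOT reduce to 1 / m; a valid unit for wavenumber would be e.g. 1/m.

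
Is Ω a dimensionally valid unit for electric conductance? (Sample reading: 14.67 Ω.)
No

electric conductance has SI base units: A^2 * s^3 / (kg * m^2)
Ω does NOT reduce to A^2 * s^3 / (kg * m^2); a valid unit for electric conductance would be e.g. S.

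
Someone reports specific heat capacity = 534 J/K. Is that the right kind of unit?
No

specific heat capacity has SI base units: m^2 / (s^2 * K)
J/K does NOT reduce to m^2 / (s^2 * K); a valid unit for specific heat capacity would be e.g. J/(kg·K).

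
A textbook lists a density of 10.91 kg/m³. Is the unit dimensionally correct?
Yes

density has SI base units: kg / m^3
kg/m³ reduces to the same SI base units, so it is a valid unit for density.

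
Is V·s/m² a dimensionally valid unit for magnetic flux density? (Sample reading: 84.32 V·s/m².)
Yes

magnetic flux density has SI base units: kg / (A * s^2)
V·s/m² reduces to the same SI base units, so it is a valid unit for magnetic flux density.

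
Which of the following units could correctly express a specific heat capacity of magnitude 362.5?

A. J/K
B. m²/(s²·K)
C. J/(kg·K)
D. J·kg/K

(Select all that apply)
B, C

specific heat capacity has SI base units: m^2 / (s^2 * K)

Checking each option against m^2 / (s^2 * K):
  A. J/K: ✗ does not match
  B. m²/(s²·K): ✓ matches
  C. J/(kg·K): ✓ matches
  D. J·kg/K: ✗ does not match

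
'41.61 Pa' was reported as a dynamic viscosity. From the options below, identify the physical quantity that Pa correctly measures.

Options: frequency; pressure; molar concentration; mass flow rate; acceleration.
pressure

dynamic viscosity should have units dimensionally equivalent to kg / (m * s) (e.g. Pa·s).
The given unit 'Pa' reduces to kg / (m * s^2). Of the listed options, that is the dimensionality of pressure.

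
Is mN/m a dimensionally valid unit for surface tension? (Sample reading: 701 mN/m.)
Yes

surface tension has SI base units: kg / s^2
mN/m reduces to the same SI base units, so it is a valid unit for surface tension.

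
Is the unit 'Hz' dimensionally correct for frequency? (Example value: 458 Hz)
Yes

frequency has SI base units: 1 / s
Hz reduces to the same SI base units, so it is a valid unit for frequency.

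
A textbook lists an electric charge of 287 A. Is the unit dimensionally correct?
No

electric charge has SI base units: A * s
A does NOT reduce to A * s; a valid unit for electric charge would be e.g. C.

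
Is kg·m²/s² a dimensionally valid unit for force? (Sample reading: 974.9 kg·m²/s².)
No

force has SI base units: kg * m / s^2
kg·m²/s² does NOT reduce to kg * m / s^2; a valid unit for force would be e.g. N.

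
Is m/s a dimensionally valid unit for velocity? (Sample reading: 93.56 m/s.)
Yes

velocity has SI base units: m / s
m/s reduces to the same SI base units, so it is a valid unit for velocity.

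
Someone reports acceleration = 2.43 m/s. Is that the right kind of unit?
No

acceleration has SI base units: m / s^2
m/s does NOT reduce to m / s^2; a valid unit for acceleration would be e.g. m/s².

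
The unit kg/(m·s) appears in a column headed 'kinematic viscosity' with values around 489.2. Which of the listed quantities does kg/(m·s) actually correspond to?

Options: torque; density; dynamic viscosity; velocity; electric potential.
dynamic viscosity

kinematic viscosity should have units dimensionally equivalent to m^2 / s (e.g. m²/s).
The given unit 'kg/(m·s)' reduces to kg / (m * s). Of the listed options, that is the dimensionality of dynamic viscosity.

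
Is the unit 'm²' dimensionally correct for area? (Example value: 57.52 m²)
Yes

area has SI base units: m^2
m² reduces to the same SI base units, so it is a valid unit for area.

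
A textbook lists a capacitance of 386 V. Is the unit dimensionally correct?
No

capacitance has SI base units: A^2 * s^4 / (kg * m^2)
V does NOT reduce to A^2 * s^4 / (kg * m^2); a valid unit for capacitance would be e.g. F.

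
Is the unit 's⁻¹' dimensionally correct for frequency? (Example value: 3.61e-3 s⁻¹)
Yes

frequency has SI base units: 1 / s
s⁻¹ reduces to the same SI base units, so it is a valid unit for frequency.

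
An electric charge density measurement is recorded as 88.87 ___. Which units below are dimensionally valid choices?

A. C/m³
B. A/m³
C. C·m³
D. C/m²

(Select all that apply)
A

electric charge density has SI base units: A * s / m^3

Checking each option against A * s / m^3:
  A. C/m³: ✓ matches
  B. A/m³: ✗ does not match
  C. C·m³: ✗ does not match
  D. C/m²: ✗ does not match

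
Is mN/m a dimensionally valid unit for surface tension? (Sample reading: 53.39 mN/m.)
Yes

surface tension has SI base units: kg / s^2
mN/m reduces to the same SI base units, so it is a valid unit for surface tension.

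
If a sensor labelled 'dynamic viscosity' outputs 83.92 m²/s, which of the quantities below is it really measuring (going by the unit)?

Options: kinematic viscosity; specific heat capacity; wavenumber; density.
kinematic viscosity

dynamic viscosity should have units dimensionally equivalent to kg / (m * s) (e.g. Pa·s).
The given unit 'm²/s' reduces to m^2 / s. Of the listed options, that is the dimensionality of kinematic viscosity.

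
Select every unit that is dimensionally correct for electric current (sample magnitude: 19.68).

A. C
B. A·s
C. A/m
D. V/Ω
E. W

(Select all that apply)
D

electric current has SI base units: A

Checking each option against A:
  A. C: ✗ does not match
  B. A·s: ✗ does not match
  C. A/m: ✗ does not match
  D. V/Ω: ✓ matches
  E. W: ✗ does not match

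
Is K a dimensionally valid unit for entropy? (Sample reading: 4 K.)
No

entropy has SI base units: kg * m^2 / (s^2 * K)
K does NOT reduce to kg * m^2 / (s^2 * K); a valid unit for entropy would be e.g. J/K.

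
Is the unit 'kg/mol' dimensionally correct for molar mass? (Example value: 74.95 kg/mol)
Yes

molar mass has SI base units: kg / mol
kg/mol reduces to the same SI base units, so it is a valid unit for molar mass.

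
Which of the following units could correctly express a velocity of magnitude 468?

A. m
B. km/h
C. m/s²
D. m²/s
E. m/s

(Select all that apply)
B, E

velocity has SI base units: m / s

Checking each option against m / s:
  A. m: ✗ does not match
  B. km/h: ✓ matches
  C. m/s²: ✗ does not match
  D. m²/s: ✗ does not match
  E. m/s: ✓ matches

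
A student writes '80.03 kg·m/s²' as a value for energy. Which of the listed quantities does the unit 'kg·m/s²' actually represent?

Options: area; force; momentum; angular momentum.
force

energy should have units dimensionally equivalent to kg * m^2 / s^2 (e.g. J).
The given unit 'kg·m/s²' reduces to kg * m / s^2. Of the listed options, that is the dimensionality of force.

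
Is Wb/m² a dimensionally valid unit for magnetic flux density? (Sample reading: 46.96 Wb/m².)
Yes

magnetic flux density has SI base units: kg / (A * s^2)
Wb/m² reduces to the same SI base units, so it is a valid unit for magnetic flux density.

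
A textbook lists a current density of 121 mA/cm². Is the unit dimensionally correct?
Yes

current density has SI base units: A / m^2
mA/cm² reduces to the same SI base units, so it is a valid unit for current density.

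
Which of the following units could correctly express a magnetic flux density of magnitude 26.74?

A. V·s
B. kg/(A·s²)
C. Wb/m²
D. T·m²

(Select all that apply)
B, C

magnetic flux density has SI base units: kg / (A * s^2)

Checking each option against kg / (A * s^2):
  A. V·s: ✗ does not match
  B. kg/(A·s²): ✓ matches
  C. Wb/m²: ✓ matches
  D. T·m²: ✗ does not match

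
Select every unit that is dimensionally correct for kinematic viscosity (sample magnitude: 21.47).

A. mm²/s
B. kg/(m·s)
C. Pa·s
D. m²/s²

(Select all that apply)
A

kinematic viscosity has SI base units: m^2 / s

Checking each option against m^2 / s:
  A. mm²/s: ✓ matches
  B. kg/(m·s): ✗ does not match
  C. Pa·s: ✗ does not match
  D. m²/s²: ✗ does not match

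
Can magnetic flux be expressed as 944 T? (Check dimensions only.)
No

magnetic flux has SI base units: kg * m^2 / (A * s^2)
T does NOT reduce to kg * m^2 / (A * s^2); a valid unit for magnetic flux would be e.g. Wb.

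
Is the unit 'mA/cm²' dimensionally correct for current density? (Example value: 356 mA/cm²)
Yes

current density has SI base units: A / m^2
mA/cm² reduces to the same SI base units, so it is a valid unit for current density.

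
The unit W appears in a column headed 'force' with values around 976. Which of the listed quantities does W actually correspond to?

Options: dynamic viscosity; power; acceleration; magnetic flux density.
power

force should have units dimensionally equivalent to kg * m / s^2 (e.g. N).
The given unit 'W' reduces to kg * m^2 / s^3. Of the listed options, that is the dimensionality of power.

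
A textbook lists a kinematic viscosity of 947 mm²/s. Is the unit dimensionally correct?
Yes

kinematic viscosity has SI base units: m^2 / s
mm²/s reduces to the same SI base units, so it is a valid unit for kinematic viscosity.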